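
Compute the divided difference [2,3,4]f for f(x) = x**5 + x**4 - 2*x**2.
338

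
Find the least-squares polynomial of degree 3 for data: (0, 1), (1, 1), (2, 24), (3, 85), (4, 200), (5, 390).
101/126 + (-3203/756)x + (541/252)x² + (77/27)x³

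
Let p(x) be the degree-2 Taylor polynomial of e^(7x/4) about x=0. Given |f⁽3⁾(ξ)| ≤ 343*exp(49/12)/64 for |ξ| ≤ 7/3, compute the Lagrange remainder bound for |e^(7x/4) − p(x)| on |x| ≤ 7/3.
117649*exp(49/12)/10368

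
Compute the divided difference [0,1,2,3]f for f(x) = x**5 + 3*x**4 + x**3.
44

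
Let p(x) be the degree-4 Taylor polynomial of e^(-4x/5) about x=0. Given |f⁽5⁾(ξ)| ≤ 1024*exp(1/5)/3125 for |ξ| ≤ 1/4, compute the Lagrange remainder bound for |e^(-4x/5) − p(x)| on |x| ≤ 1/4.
exp(1/5)/375000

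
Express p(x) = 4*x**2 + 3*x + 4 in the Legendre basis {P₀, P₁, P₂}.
(16/3)P₀ + (3)P₁ + (8/3)P₂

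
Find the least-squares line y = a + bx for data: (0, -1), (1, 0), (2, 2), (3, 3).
a = -11/10, b = 7/5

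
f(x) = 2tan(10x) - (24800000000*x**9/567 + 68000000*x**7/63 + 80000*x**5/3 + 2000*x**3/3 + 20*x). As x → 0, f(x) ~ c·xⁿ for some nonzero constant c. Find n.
11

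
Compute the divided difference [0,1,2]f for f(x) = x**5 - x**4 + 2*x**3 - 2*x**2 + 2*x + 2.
12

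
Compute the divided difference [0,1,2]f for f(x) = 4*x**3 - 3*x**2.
9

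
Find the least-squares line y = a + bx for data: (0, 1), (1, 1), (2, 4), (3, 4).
a = 7/10, b = 6/5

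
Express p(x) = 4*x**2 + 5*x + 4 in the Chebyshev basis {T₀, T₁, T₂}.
(6)T₀ + (5)T₁ + (2)T₂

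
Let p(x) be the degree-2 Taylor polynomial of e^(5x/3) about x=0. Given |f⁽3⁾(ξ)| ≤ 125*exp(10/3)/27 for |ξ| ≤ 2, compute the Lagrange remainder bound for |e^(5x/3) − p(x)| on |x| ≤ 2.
500*exp(10/3)/81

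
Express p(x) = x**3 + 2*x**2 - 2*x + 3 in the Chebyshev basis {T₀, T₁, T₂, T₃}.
(4)T₀ + (-5/4)T₁ + T₂ + (1/4)T₃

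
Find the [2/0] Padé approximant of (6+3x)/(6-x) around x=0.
x**2/9 + 2*x/3 + 1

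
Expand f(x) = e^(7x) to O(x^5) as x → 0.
1 + 7*x + 49*x**2/2 + 343*x**3/6 + 2401*x**4/24 + O(x**5)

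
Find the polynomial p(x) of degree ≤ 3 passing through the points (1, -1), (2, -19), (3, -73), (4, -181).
-3*x**3 + 3*x - 1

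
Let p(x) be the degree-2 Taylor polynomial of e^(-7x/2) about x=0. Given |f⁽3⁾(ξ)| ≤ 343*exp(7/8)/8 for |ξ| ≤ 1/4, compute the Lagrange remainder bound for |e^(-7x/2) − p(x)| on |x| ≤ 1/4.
343*exp(7/8)/3072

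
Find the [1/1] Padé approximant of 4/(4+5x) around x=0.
1/(5*x/4 + 1)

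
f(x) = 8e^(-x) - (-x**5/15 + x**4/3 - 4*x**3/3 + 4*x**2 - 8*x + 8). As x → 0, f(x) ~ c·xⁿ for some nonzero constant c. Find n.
6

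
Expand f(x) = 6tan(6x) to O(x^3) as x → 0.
36*x + O(x**3)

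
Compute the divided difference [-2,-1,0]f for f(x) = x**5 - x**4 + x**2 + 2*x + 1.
-21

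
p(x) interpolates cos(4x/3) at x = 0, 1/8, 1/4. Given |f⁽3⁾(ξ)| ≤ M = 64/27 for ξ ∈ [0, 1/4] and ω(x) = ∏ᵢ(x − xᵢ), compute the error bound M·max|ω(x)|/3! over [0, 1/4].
sqrt(3)/5832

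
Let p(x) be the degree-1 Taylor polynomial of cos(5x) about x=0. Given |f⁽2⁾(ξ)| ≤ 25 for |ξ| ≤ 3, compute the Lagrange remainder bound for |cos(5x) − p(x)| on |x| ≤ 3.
225/2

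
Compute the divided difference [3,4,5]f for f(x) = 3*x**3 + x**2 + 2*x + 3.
37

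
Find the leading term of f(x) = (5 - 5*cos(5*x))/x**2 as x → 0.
125/2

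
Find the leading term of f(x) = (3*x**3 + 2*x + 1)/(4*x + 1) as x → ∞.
3*x**2/4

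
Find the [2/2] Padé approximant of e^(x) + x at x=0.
(5*x**2/12 + 2*x + 1)/(1 - x**2/12)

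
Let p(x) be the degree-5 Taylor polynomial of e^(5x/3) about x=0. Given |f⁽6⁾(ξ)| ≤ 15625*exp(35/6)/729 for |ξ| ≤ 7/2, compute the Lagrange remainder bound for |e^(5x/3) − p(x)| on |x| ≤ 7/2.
367653125*exp(35/6)/6718464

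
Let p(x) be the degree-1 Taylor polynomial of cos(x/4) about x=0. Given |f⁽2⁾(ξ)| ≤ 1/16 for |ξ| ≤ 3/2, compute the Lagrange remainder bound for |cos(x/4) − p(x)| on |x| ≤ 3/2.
9/128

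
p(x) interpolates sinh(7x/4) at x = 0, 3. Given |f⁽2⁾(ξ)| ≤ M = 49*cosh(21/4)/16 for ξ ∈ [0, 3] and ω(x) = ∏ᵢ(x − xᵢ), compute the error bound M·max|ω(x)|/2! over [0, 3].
441*cosh(21/4)/128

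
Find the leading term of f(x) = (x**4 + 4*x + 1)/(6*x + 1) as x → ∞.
x**3/6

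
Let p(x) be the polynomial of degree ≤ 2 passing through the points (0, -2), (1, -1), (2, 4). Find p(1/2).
-2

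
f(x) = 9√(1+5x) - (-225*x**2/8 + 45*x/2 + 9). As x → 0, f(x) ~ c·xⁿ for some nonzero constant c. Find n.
3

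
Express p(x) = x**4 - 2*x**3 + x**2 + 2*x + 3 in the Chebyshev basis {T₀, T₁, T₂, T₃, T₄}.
(31/8)T₀ + (1/2)T₁ + T₂ + (-1/2)T₃ + (1/8)T₄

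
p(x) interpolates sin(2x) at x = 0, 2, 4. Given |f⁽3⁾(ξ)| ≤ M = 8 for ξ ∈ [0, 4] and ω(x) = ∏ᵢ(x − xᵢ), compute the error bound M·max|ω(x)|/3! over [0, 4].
64*sqrt(3)/27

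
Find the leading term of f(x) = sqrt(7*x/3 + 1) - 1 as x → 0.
7*x/6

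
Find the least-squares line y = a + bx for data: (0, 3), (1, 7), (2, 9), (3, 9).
a = 4, b = 2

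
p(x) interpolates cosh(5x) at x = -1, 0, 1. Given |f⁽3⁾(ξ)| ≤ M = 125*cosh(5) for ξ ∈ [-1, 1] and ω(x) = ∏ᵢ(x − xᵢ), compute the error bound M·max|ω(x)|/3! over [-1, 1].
125*sqrt(3)*cosh(5)/27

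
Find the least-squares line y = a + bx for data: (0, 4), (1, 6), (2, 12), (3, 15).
a = 17/5, b = 39/10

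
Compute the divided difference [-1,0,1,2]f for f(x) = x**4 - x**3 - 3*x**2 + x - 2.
1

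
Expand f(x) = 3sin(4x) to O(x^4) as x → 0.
12*x - 32*x**3 + O(x**4)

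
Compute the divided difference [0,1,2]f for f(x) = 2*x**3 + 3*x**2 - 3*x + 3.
9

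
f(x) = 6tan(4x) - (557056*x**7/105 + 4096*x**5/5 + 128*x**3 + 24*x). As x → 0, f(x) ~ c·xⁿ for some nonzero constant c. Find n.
9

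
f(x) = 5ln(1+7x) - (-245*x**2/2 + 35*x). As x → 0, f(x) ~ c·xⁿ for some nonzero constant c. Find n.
3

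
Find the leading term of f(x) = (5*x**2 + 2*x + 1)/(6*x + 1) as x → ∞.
5*x/6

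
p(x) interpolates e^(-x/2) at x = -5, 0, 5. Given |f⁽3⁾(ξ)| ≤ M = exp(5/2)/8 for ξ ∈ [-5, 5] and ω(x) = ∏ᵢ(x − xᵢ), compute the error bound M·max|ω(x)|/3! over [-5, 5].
125*sqrt(3)*exp(5/2)/216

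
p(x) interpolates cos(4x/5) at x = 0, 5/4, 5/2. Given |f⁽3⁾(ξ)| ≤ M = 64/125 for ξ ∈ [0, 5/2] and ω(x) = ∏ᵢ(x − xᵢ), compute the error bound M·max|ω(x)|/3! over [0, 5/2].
sqrt(3)/27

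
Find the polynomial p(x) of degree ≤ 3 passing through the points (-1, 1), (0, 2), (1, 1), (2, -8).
-x**3 - x**2 + x + 2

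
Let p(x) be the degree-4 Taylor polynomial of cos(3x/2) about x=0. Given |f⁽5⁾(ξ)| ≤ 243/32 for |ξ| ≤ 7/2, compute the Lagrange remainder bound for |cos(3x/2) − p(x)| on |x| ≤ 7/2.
1361367/40960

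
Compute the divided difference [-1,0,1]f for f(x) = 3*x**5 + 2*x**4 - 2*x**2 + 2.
0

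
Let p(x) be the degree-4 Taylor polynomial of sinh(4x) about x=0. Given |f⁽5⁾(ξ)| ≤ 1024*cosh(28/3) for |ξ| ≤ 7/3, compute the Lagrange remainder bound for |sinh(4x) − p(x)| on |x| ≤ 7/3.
2151296*cosh(28/3)/3645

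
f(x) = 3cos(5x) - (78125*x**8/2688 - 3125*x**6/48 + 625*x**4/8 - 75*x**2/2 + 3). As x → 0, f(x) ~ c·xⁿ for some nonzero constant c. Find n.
10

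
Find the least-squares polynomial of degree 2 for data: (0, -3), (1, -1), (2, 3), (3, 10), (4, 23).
-92/35 + (-59/70)x + (25/14)x²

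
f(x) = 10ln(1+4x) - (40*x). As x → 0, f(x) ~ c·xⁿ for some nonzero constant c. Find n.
2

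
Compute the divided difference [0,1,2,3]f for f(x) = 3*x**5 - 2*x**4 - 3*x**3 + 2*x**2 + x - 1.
60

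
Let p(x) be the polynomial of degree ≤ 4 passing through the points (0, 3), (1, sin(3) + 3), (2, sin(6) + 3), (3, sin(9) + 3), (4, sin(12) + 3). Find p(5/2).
45*sin(6)/64 - 5*sin(3)/32 - 5*sin(12)/128 + 15*sin(9)/32 + 3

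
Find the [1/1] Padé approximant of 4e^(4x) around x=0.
(8*x + 4)/(1 - 2*x)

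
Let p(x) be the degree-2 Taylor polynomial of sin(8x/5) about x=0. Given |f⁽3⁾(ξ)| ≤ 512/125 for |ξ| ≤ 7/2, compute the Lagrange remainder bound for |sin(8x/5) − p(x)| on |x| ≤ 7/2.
10976/375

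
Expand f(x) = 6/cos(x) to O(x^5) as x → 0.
6 + 3*x**2 + 5*x**4/4 + O(x**5)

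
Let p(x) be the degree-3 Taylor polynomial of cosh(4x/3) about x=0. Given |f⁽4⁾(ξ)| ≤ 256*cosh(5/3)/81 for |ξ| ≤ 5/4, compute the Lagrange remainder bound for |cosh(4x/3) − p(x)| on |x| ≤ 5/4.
625*cosh(5/3)/1944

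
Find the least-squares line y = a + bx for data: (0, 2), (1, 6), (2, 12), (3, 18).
a = 7/5, b = 27/5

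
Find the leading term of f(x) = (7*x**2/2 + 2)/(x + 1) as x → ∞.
7*x/2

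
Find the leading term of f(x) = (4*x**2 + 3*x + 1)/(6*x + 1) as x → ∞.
2*x/3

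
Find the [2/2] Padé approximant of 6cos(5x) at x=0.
(6 - 125*x**2/2)/(25*x**2/12 + 1)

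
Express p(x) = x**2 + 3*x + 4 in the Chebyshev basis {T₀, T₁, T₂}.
(9/2)T₀ + (3)T₁ + (1/2)T₂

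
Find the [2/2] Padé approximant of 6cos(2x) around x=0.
(6 - 10*x**2)/(x**2/3 + 1)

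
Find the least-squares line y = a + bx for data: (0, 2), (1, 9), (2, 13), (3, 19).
a = 5/2, b = 11/2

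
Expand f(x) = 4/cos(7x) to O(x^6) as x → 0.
4 + 98*x**2 + 12005*x**4/6 + O(x**6)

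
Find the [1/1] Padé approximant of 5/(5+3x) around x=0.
1/(3*x/5 + 1)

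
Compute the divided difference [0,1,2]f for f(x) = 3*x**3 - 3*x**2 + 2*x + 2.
6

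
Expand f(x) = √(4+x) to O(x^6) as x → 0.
2 + x/4 - x**2/64 + x**3/512 - 5*x**4/16384 + 7*x**5/131072 + O(x**6)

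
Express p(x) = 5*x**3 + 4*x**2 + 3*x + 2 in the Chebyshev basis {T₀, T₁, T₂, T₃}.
(4)T₀ + (27/4)T₁ + (2)T₂ + (5/4)T₃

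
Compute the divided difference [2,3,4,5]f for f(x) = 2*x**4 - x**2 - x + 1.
28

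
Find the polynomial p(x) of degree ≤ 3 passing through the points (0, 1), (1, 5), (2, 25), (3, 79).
3*x**3 - x**2 + 2*x + 1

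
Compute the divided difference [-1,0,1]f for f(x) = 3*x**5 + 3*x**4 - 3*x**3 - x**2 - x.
2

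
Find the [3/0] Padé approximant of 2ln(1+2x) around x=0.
4*x*(4*x**2 - 3*x + 3)/3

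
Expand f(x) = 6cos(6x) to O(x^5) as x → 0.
6 - 108*x**2 + 324*x**4 + O(x**5)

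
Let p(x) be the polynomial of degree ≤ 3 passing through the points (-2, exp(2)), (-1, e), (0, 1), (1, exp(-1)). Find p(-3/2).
(1 + 5*e*(-1 + exp(2) + 3*e))*exp(-1)/16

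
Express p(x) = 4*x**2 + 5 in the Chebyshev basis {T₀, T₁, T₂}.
(7)T₀ + (2)T₂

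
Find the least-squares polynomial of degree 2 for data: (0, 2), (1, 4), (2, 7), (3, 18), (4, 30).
11/5 - x + (2)x²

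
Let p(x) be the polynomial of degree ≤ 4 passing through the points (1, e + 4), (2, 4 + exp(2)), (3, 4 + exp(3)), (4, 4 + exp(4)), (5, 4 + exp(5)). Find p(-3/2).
-1365*exp(4)/32 - 2145*exp(2)/32 + 4 + 3003*e/128 + 1155*exp(5)/128 + 5005*exp(3)/64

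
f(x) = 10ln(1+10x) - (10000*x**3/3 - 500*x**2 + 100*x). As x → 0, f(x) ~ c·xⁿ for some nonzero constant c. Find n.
4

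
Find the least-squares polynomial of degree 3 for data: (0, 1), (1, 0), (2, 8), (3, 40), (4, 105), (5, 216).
10/9 + (-536/189)x + (-41/63)x² + (53/27)x³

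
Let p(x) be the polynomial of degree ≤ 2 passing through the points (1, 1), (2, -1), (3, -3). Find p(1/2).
2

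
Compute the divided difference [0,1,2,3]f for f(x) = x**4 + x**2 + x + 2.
6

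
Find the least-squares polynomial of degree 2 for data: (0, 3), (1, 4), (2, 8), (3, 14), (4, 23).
104/35 + (-1/7)x + (9/7)x²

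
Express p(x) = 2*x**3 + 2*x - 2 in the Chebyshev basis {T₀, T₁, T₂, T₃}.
(-2)T₀ + (7/2)T₁ + (1/2)T₃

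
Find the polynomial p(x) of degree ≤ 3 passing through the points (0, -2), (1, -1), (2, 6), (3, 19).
3*x**2 - 2*x - 2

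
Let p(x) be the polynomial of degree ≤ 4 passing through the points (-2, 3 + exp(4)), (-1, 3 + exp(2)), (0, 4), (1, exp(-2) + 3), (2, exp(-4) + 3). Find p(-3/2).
(-5 + 28*exp(2) + (314 + 140*exp(2) + 35*exp(4))*exp(4))*exp(-4)/128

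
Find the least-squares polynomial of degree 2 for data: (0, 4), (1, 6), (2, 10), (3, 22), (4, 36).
146/35 + (-8/7)x + (16/7)x²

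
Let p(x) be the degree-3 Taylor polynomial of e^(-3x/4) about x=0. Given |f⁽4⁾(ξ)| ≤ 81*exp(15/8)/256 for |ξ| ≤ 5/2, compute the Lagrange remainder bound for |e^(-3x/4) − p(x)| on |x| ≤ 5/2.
16875*exp(15/8)/32768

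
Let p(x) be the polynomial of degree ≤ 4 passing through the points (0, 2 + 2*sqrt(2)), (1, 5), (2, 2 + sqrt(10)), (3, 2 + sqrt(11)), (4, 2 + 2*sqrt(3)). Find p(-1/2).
-251/32 - 45*sqrt(11)/32 + 35*sqrt(3)/64 + 315*sqrt(2)/64 + 189*sqrt(10)/64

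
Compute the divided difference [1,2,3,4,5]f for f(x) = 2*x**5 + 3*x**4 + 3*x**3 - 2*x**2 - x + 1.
33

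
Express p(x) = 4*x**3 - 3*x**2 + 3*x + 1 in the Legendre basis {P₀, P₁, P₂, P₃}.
(27/5)P₁ + (-2)P₂ + (8/5)P₃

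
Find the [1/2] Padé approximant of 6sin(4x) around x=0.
24*x/(8*x**2/3 + 1)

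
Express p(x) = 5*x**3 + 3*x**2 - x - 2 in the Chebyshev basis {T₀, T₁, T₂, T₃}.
(-1/2)T₀ + (11/4)T₁ + (3/2)T₂ + (5/4)T₃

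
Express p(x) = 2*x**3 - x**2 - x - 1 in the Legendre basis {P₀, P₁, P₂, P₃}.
(-4/3)P₀ + (1/5)P₁ + (-2/3)P₂ + (4/5)P₃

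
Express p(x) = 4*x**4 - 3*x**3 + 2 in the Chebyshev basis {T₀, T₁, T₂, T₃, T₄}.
(7/2)T₀ + (-9/4)T₁ + (2)T₂ + (-3/4)T₃ + (1/2)T₄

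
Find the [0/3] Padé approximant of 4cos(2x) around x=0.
4/(2*x**2 + 1)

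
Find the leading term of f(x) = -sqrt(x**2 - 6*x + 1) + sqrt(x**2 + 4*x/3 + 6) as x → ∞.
11/3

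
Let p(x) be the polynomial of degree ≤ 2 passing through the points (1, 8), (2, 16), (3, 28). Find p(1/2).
11/2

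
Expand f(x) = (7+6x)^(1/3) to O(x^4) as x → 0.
7**(1/3) + 2*7**(1/3)*x/7 - 4*7**(1/3)*x**2/49 + 40*7**(1/3)*x**3/1029 + O(x**4)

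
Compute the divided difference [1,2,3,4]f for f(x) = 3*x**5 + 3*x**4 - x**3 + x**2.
224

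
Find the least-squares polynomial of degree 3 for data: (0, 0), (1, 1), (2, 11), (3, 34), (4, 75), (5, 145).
-29/126 + (323/756)x + (7/18)x² + (115/108)x³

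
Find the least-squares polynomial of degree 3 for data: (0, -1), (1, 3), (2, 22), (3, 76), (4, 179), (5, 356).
-10/9 + (1189/378)x + (-493/252)x² + (337/108)x³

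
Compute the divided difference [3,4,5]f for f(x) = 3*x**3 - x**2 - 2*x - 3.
35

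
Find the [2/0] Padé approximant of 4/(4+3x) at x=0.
9*x**2/16 - 3*x/4 + 1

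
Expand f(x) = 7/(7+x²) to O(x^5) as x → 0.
1 - x**2/7 + x**4/49 + O(x**5)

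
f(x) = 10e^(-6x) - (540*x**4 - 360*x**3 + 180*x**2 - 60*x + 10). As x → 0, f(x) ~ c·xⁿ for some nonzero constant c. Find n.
5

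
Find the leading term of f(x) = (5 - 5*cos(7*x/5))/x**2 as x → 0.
49/10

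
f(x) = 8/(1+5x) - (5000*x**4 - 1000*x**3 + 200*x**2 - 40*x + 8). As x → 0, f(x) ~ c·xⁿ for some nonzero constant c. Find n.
5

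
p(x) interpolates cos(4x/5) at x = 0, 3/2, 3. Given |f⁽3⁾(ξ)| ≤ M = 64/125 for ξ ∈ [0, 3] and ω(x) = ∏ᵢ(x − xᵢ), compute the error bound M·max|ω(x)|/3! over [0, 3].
8*sqrt(3)/125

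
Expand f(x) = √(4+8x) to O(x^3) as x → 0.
2 + 2*x - x**2 + O(x**3)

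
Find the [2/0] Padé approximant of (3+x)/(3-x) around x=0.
2*x**2/9 + 2*x/3 + 1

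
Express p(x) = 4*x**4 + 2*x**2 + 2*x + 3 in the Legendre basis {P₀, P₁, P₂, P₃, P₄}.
(67/15)P₀ + (2)P₁ + (76/21)P₂ + (32/35)P₄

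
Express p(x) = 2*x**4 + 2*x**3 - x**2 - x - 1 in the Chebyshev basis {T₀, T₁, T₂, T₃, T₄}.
(-3/4)T₀ + (1/2)T₁ + (1/2)T₂ + (1/2)T₃ + (1/4)T₄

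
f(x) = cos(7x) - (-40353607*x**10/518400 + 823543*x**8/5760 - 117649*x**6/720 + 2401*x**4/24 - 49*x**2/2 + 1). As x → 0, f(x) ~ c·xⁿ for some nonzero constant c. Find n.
12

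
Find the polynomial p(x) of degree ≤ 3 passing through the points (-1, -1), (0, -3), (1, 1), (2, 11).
3*x**2 + x - 3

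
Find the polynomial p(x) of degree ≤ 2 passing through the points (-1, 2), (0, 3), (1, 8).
2*x**2 + 3*x + 3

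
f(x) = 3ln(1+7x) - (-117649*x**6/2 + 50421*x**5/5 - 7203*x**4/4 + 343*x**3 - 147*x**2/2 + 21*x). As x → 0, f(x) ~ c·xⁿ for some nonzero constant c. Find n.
7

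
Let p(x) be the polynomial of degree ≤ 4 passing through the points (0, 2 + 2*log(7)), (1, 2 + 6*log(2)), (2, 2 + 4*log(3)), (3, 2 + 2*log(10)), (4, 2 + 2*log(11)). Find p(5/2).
2 + log(9*11**(59/64)*3**(13/16)*5**(15/16)*7**(3/64)/11)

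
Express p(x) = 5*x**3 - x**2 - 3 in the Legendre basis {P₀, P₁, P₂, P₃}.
(-10/3)P₀ + (3)P₁ + (-2/3)P₂ + (2)P₃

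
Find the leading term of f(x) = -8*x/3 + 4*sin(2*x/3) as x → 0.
-16*x**3/81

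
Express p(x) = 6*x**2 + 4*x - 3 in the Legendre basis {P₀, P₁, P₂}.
-P₀ + (4)P₁ + (4)P₂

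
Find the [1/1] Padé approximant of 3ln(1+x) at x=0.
3*x/(x/2 + 1)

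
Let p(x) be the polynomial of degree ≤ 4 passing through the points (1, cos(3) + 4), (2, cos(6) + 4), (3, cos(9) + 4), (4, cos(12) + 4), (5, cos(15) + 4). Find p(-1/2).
1485*cos(9)/64 - 693*cos(6)/32 - 385*cos(12)/32 + 1155*cos(3)/128 + 315*cos(15)/128 + 4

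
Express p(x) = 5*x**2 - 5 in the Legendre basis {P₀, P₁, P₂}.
(-10/3)P₀ + (10/3)P₂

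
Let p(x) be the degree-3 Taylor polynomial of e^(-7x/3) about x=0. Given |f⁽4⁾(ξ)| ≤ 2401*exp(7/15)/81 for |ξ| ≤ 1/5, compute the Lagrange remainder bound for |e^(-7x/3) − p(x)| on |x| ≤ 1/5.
2401*exp(7/15)/1215000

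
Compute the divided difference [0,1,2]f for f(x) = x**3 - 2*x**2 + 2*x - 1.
1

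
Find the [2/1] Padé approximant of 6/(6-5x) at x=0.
1/(1 - 5*x/6)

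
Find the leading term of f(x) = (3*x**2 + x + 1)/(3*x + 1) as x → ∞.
x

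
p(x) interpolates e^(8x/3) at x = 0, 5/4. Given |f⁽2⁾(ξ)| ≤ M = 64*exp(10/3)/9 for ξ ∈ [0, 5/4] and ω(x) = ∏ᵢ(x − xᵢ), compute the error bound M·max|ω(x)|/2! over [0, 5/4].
25*exp(10/3)/18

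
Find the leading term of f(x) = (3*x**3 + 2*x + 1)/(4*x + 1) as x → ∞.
3*x**2/4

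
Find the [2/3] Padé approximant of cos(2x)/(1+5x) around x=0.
(1 - 5*x**2/3)/(5*x**3/3 + x**2/3 + 5*x + 1)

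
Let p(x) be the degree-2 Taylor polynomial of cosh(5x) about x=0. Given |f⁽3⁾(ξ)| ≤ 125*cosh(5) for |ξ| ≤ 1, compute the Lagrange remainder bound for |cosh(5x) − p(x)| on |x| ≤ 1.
125*cosh(5)/6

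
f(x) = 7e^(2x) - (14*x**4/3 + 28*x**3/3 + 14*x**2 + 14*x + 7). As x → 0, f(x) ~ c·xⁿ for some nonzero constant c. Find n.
5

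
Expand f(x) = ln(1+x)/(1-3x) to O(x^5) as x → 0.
x + 5*x**2/2 + 47*x**3/6 + 93*x**4/4 + O(x**5)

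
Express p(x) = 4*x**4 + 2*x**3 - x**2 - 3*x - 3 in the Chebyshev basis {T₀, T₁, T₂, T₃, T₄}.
(-2)T₀ + (-3/2)T₁ + (3/2)T₂ + (1/2)T₃ + (1/2)T₄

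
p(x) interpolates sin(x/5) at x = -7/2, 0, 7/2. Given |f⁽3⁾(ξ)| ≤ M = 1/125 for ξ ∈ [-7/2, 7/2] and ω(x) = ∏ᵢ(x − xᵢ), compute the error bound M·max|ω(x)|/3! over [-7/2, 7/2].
343*sqrt(3)/27000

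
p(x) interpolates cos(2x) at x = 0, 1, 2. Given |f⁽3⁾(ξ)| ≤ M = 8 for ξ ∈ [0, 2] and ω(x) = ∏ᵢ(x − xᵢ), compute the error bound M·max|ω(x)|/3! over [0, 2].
8*sqrt(3)/27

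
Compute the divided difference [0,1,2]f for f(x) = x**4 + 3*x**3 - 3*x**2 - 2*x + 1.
13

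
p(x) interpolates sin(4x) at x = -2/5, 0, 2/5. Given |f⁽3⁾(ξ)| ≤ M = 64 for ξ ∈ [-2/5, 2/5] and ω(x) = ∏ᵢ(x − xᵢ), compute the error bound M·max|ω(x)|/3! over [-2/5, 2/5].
512*sqrt(3)/3375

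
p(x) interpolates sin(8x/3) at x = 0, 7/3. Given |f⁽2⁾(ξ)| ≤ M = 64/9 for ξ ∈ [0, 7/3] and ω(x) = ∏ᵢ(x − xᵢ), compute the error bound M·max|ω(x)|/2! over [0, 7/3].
392/81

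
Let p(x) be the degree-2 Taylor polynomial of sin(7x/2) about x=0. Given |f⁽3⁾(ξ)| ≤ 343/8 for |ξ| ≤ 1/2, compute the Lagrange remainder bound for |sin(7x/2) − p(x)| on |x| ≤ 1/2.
343/384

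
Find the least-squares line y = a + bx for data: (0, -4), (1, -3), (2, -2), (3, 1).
a = -22/5, b = 8/5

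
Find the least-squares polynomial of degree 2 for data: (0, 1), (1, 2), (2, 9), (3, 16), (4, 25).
17/35 + (57/35)x + (8/7)x²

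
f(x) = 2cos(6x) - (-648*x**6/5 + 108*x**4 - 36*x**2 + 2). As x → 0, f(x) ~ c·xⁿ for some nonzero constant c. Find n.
8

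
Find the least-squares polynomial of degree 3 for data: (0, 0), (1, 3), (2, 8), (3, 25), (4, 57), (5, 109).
3/14 + (145/84)x + (-4/7)x² + (11/12)x³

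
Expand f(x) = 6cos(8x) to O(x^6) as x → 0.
6 - 192*x**2 + 1024*x**4 + O(x**6)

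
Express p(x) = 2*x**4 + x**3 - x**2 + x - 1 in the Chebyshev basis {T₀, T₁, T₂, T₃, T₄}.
(-3/4)T₀ + (7/4)T₁ + (1/2)T₂ + (1/4)T₃ + (1/4)T₄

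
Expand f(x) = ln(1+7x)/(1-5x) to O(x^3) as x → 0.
7*x + 21*x**2/2 + O(x**3)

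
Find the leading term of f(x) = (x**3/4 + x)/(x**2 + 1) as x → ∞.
x/4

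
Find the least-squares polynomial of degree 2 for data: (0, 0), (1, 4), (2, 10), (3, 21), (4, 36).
9/35 + (83/70)x + (27/14)x²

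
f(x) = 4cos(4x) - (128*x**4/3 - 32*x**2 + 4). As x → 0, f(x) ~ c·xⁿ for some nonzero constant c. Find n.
6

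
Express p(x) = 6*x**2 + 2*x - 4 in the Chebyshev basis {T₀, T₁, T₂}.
-T₀ + (2)T₁ + (3)T₂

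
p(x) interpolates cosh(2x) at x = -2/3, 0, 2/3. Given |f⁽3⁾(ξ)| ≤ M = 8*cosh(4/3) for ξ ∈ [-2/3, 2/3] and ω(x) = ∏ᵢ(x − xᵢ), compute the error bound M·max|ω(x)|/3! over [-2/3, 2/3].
64*sqrt(3)*cosh(4/3)/729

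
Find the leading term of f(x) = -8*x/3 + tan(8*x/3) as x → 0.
512*x**3/81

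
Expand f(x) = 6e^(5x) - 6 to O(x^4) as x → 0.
30*x + 75*x**2 + 125*x**3 + O(x**4)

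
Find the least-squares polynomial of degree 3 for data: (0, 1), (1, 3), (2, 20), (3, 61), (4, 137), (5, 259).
58/63 + (-242/189)x + (118/63)x² + (47/27)x³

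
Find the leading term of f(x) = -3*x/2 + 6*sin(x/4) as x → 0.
-x**3/64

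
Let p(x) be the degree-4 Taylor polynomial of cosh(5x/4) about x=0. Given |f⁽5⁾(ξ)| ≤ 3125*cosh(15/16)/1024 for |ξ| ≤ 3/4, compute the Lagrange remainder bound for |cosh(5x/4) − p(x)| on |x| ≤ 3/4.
50625*cosh(15/16)/8388608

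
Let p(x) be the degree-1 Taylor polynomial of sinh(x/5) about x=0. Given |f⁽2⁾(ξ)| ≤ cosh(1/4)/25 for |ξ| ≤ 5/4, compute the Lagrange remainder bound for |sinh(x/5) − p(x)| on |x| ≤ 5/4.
cosh(1/4)/32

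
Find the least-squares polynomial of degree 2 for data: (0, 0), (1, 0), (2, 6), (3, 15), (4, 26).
-3/7 + (-31/70)x + (25/14)x²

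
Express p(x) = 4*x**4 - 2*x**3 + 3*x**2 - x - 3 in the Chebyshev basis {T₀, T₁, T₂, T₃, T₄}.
(-5/2)T₁ + (7/2)T₂ + (-1/2)T₃ + (1/2)T₄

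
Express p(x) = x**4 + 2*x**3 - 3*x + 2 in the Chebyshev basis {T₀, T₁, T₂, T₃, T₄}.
(19/8)T₀ + (-3/2)T₁ + (1/2)T₂ + (1/2)T₃ + (1/8)T₄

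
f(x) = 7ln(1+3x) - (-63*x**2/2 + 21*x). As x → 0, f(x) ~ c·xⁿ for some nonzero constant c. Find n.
3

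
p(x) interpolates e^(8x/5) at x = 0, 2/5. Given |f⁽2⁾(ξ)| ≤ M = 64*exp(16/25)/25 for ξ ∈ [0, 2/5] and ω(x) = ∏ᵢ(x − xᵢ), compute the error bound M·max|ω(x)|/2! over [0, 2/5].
32*exp(16/25)/625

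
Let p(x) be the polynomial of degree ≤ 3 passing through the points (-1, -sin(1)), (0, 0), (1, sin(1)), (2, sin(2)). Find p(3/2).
5*sin(2)/16 + 7*sin(1)/8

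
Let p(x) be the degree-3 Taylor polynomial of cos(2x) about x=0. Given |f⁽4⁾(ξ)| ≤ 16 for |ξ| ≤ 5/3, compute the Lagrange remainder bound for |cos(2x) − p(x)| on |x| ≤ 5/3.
1250/243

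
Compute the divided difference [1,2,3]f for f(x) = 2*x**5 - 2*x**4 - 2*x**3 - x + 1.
118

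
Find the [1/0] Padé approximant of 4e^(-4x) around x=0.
4 - 16*x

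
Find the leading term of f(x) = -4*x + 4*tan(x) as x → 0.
4*x**3/3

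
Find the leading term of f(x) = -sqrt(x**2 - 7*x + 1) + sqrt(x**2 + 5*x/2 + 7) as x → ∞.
19/4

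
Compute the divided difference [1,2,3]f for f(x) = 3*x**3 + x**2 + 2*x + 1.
19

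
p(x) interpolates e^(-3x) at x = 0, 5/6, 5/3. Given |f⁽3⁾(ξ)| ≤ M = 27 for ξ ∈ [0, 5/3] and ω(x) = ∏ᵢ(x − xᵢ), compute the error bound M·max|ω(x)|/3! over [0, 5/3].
125*sqrt(3)/216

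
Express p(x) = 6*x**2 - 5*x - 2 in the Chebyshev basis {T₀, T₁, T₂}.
T₀ + (-5)T₁ + (3)T₂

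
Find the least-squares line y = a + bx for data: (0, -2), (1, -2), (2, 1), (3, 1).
a = -23/10, b = 6/5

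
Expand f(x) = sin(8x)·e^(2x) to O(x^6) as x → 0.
8*x + 16*x**2 - 208*x**3/3 - 160*x**4 + 1616*x**5/15 + O(x**6)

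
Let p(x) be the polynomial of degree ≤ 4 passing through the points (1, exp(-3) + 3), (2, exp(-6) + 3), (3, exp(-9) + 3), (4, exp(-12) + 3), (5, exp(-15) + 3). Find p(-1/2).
(-2772*exp(9) - 1540*exp(3) + 315 + 2970*exp(6) + 1155*exp(12) + 384*exp(15))*exp(-15)/128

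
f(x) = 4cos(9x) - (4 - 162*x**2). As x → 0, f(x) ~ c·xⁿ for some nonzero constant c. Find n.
4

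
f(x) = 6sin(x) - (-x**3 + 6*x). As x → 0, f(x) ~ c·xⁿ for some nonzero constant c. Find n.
5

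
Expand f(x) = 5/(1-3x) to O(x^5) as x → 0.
5 + 15*x + 45*x**2 + 135*x**3 + 405*x**4 + O(x**5)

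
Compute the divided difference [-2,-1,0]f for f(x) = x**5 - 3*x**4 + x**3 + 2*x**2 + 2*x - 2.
-37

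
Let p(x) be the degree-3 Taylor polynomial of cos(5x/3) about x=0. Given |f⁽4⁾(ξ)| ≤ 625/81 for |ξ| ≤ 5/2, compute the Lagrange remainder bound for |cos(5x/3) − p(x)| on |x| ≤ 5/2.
390625/31104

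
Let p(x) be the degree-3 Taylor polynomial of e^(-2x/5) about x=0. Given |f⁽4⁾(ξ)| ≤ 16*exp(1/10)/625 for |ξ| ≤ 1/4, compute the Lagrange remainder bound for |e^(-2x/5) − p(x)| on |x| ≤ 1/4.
exp(1/10)/240000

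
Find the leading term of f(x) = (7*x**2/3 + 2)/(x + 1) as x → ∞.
7*x/3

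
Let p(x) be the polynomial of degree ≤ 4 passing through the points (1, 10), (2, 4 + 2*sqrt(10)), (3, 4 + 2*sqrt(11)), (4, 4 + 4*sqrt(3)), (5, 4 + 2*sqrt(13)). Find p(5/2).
-5*sqrt(3)/8 + 3*sqrt(13)/64 + 15*sqrt(10)/16 + 241/64 + 45*sqrt(11)/32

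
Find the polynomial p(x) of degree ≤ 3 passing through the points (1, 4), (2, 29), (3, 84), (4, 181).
2*x**3 + 3*x**2 + 2*x - 3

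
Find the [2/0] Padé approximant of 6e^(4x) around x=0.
48*x**2 + 24*x + 6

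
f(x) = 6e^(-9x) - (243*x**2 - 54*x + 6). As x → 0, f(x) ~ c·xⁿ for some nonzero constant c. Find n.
3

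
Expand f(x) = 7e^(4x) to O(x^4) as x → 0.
7 + 28*x + 56*x**2 + 224*x**3/3 + O(x**4)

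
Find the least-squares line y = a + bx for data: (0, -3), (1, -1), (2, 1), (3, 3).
a = -3, b = 2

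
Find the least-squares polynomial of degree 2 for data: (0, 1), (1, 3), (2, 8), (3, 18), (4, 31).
37/35 + (-3/14)x + (27/14)x²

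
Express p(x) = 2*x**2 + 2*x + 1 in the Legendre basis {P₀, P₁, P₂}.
(5/3)P₀ + (2)P₁ + (4/3)P₂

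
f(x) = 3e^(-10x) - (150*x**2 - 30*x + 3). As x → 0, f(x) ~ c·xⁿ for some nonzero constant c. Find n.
3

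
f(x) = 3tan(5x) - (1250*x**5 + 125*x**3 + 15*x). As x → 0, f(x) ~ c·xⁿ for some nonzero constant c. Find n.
7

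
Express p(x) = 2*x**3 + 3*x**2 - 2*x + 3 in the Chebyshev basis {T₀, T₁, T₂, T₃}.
(9/2)T₀ + (-1/2)T₁ + (3/2)T₂ + (1/2)T₃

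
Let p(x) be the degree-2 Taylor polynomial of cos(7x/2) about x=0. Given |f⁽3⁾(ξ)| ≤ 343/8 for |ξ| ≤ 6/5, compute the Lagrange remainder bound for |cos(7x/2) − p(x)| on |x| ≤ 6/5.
3087/250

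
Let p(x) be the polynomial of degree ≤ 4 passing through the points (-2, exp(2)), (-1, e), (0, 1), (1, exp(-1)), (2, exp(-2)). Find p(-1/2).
(-20*e + 3 + 5*(-exp(2) + 18 + 12*e)*exp(2))*exp(-2)/128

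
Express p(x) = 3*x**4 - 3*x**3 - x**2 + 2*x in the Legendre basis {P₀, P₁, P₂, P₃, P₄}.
(4/15)P₀ + (1/5)P₁ + (22/21)P₂ + (-6/5)P₃ + (24/35)P₄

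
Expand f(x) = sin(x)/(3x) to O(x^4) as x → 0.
1/3 - x**2/18 + O(x**4)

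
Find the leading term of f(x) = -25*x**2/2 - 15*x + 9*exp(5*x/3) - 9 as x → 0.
125*x**3/18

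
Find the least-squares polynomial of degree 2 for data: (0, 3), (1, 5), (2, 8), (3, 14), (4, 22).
22/7 + (29/70)x + (15/14)x²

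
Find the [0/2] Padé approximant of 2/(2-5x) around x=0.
1/(1 - 5*x/2)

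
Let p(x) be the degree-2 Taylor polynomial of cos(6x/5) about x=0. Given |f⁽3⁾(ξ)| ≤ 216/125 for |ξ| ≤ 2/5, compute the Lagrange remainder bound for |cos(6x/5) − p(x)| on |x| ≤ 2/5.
288/15625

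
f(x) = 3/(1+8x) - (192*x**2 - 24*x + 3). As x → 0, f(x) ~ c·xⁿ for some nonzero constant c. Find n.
3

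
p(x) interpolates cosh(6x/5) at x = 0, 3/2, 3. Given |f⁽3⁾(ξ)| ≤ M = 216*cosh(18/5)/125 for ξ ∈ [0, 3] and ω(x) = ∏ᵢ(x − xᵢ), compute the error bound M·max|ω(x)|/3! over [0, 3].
27*sqrt(3)*cosh(18/5)/125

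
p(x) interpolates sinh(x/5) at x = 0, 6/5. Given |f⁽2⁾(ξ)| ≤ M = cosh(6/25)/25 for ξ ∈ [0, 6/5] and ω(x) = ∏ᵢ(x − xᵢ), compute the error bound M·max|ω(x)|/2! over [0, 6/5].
9*cosh(6/25)/1250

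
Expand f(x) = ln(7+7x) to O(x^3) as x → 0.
log(7) + x - x**2/2 + O(x**3)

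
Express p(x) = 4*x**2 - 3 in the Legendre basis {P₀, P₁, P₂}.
(-5/3)P₀ + (8/3)P₂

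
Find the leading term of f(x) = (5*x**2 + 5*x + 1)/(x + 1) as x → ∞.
5*x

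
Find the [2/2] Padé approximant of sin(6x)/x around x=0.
(6 - 126*x**2/5)/(9*x**2/5 + 1)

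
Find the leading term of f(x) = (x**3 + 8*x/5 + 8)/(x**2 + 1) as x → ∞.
x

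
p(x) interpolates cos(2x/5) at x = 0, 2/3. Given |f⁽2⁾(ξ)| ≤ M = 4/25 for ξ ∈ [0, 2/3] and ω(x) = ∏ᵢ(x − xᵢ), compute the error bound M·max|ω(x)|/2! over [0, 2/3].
2/225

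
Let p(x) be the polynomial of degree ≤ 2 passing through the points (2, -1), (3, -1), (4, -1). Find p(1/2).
-1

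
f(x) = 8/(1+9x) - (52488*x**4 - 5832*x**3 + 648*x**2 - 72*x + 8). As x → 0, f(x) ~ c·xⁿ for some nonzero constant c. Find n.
5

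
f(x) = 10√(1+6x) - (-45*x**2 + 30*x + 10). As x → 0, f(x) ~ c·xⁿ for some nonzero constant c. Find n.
3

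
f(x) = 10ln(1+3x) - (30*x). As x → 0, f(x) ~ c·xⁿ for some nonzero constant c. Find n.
2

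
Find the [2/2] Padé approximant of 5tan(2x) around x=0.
10*x/(1 - 4*x**2/3)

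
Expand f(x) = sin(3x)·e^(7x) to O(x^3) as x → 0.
3*x + 21*x**2 + O(x**3)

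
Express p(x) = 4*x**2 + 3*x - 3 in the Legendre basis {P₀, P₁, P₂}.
(-5/3)P₀ + (3)P₁ + (8/3)P₂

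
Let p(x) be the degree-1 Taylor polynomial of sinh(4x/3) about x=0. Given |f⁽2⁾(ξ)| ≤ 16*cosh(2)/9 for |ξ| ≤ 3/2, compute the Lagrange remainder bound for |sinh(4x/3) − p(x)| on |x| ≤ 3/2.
2*cosh(2)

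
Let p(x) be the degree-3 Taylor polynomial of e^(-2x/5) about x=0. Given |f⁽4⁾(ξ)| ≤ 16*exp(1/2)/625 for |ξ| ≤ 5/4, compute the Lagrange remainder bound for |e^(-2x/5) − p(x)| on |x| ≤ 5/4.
exp(1/2)/384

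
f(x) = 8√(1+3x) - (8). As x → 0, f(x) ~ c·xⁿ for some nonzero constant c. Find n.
1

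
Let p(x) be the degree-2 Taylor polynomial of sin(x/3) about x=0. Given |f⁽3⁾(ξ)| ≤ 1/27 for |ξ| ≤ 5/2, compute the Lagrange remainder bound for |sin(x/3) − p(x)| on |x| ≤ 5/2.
125/1296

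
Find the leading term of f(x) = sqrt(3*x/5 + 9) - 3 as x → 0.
x/10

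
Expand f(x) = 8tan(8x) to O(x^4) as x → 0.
64*x + 4096*x**3/3 + O(x**4)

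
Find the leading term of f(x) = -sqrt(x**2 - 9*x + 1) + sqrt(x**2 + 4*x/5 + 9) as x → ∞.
49/10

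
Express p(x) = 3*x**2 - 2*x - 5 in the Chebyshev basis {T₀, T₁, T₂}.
(-7/2)T₀ + (-2)T₁ + (3/2)T₂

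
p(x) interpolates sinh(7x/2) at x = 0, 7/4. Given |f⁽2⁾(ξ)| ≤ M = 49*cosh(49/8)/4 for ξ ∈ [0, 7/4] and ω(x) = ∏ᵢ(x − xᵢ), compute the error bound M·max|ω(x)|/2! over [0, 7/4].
2401*cosh(49/8)/512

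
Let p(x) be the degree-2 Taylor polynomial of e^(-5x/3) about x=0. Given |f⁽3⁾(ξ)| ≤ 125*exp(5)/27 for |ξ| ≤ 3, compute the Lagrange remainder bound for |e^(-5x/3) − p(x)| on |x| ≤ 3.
125*exp(5)/6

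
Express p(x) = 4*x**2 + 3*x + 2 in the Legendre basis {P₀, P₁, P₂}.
(10/3)P₀ + (3)P₁ + (8/3)P₂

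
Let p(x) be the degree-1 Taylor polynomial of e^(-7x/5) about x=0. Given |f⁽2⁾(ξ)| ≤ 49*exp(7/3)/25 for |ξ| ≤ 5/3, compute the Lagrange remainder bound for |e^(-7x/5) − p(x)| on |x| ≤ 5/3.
49*exp(7/3)/18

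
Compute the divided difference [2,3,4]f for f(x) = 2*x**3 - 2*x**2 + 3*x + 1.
16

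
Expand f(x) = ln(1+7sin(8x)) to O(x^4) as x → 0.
56*x - 1568*x**2 + 173824*x**3/3 + O(x**4)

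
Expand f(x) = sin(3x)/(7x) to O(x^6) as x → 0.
3/7 - 9*x**2/14 + 81*x**4/280 + O(x**6)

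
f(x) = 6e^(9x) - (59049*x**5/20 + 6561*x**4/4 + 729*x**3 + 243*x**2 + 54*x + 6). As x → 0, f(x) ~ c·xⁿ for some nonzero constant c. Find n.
6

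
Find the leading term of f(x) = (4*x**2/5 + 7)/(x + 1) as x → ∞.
4*x/5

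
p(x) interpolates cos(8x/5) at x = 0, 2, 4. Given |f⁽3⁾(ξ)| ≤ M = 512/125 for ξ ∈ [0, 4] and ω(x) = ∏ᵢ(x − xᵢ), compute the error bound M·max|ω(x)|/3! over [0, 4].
4096*sqrt(3)/3375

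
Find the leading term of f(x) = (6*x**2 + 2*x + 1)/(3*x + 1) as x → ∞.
2*x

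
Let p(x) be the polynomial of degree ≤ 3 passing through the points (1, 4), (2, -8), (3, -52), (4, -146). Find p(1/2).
29/8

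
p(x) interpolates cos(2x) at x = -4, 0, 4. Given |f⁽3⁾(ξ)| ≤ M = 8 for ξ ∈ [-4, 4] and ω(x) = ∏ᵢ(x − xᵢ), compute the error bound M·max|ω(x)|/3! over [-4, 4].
512*sqrt(3)/27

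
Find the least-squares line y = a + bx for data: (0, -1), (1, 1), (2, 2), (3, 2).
a = -1/2, b = 1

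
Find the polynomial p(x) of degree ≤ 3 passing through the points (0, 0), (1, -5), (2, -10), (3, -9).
x**3 - 3*x**2 - 3*x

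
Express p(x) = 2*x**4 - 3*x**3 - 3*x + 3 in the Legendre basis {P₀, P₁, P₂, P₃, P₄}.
(17/5)P₀ + (-24/5)P₁ + (8/7)P₂ + (-6/5)P₃ + (16/35)P₄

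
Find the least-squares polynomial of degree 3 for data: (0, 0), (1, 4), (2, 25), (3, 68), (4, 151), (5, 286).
-41/126 + (2351/756)x + (2/9)x² + (229/108)x³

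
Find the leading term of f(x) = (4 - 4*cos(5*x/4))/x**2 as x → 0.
25/8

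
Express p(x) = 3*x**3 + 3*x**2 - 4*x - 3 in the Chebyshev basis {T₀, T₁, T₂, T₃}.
(-3/2)T₀ + (-7/4)T₁ + (3/2)T₂ + (3/4)T₃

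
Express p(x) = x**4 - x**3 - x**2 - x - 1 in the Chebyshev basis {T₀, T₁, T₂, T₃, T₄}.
(-9/8)T₀ + (-7/4)T₁ + (-1/4)T₃ + (1/8)T₄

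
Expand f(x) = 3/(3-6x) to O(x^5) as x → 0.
1 + 2*x + 4*x**2 + 8*x**3 + 16*x**4 + O(x**5)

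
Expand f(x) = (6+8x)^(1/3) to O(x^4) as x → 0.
6**(1/3) + 4*6**(1/3)*x/9 - 16*6**(1/3)*x**2/81 + 320*6**(1/3)*x**3/2187 + O(x**4)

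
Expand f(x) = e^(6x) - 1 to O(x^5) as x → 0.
6*x + 18*x**2 + 36*x**3 + 54*x**4 + O(x**5)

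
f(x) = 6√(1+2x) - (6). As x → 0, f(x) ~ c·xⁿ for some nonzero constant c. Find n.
1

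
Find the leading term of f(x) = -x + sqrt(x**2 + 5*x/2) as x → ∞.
5/4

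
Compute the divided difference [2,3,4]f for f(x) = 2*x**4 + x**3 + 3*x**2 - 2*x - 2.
122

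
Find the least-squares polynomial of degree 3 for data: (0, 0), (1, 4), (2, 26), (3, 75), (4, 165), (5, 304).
-1/126 + (-101/108)x + (407/126)x² + (197/108)x³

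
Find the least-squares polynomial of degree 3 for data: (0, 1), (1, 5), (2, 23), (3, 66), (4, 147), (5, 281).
6/7 + (107/42)x + (-1/7)x² + (13/6)x³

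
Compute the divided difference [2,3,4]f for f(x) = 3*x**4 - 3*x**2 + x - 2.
162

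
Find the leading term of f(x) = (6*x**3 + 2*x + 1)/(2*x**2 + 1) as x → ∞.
3*x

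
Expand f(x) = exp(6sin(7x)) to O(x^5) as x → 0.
1 + 42*x + 882*x**2 + 12005*x**3 + 115248*x**4 + O(x**5)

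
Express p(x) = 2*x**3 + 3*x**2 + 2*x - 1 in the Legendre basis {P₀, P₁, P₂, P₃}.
(16/5)P₁ + (2)P₂ + (4/5)P₃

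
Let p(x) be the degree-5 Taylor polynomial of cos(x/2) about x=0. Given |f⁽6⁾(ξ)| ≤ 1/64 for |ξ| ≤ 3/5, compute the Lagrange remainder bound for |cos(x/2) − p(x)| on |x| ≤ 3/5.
81/80000000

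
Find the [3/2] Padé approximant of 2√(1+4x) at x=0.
(4*x**3 + 18*x**2 + 12*x + 2)/(3*x**2 + 4*x + 1)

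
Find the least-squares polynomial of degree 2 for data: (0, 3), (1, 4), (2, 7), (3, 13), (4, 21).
106/35 + (-5/14)x + (17/14)x²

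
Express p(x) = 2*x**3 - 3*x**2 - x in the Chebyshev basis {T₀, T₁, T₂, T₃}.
(-3/2)T₀ + (1/2)T₁ + (-3/2)T₂ + (1/2)T₃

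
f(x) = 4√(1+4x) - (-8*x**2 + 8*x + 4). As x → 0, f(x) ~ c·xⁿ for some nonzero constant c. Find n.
3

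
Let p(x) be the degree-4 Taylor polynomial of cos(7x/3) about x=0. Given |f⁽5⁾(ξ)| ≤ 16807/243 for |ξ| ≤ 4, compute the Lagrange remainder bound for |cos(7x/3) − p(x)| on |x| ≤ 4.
2151296/3645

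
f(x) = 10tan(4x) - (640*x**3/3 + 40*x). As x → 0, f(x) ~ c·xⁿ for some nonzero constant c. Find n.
5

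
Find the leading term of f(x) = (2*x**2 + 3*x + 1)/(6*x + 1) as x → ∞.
x/3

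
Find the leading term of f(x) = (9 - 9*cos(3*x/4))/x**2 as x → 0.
81/32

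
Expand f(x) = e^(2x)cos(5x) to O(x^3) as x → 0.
1 + 2*x - 21*x**2/2 + O(x**3)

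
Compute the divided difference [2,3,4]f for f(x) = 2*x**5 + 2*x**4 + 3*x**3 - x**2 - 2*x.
706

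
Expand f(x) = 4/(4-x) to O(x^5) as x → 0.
1 + x/4 + x**2/16 + x**3/64 + x**4/256 + O(x**5)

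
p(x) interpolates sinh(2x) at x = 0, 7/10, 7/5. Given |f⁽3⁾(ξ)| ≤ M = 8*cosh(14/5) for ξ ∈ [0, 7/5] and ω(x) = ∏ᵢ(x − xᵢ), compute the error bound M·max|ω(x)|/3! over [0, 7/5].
343*sqrt(3)*cosh(14/5)/3375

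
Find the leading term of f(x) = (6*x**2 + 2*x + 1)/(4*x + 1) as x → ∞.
3*x/2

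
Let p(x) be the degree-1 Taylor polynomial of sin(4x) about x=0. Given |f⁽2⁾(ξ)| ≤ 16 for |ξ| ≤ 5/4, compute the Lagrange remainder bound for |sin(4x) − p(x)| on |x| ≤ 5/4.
25/2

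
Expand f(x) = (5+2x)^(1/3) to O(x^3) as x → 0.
5**(1/3) + 2*5**(1/3)*x/15 - 4*5**(1/3)*x**2/225 + O(x**3)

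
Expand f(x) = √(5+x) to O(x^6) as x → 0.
sqrt(5) + sqrt(5)*x/10 - sqrt(5)*x**2/200 + sqrt(5)*x**3/2000 - sqrt(5)*x**4/16000 + 7*sqrt(5)*x**5/800000 + O(x**6)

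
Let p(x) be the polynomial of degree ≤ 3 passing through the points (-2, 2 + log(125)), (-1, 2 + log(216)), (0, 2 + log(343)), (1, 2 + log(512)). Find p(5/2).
2 + log(16388945225936291321230313138304319488*2**(3/8)*3**(5/16)*5**(7/16)*7**(9/16)/207166472332785427482736201687578125)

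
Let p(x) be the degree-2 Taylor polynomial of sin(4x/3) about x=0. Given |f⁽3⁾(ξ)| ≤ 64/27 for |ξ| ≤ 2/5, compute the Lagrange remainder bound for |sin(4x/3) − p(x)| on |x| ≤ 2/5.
256/10125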